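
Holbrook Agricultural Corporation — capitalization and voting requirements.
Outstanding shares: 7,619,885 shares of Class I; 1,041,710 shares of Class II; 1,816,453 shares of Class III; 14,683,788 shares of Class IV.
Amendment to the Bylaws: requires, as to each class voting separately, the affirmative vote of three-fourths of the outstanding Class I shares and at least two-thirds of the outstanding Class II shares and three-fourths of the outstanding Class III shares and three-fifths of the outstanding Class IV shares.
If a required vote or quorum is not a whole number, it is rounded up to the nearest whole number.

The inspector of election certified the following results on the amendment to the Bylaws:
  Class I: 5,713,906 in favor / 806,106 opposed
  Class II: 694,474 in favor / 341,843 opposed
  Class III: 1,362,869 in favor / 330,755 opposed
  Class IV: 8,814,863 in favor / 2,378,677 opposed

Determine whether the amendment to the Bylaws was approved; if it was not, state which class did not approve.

Not approved — the Class I shares did not give the required vote.

Class I: 3/4 of 7619885 = 5714913.75, rounded up to 5714914; 5,714,914 required, 5,713,906 in favor — not approved.
Class II: 2/3 of 1041710 = 694473.33, rounded up to 694474; 694,474 required, 694,474 in favor — approved.
Class III: 3/4 of 1816453 = 1362339.75, rounded up to 1362340; 1,362,340 required, 1,362,869 in favor — approved.
Class IV: 3/5 of 14683788 = 8810272.80, rounded up to 8810273; 8,810,273 required, 8,814,863 in favor — approved.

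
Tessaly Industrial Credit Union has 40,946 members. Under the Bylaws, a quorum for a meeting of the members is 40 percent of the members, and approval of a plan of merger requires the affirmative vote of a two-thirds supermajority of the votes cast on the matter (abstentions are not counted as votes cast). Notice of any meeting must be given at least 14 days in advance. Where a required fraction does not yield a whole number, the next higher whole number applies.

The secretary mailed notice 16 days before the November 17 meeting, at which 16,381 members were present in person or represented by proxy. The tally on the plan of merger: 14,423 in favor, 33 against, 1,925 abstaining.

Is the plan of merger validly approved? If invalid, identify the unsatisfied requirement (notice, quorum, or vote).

Notice: 16 days given; 14 required. Satisfied.
Quorum: 40% of 40,946 = 16,378.40, rounded up to 16,379; 16,381 present. Satisfied.
Vote: requires two-thirds of the votes cast (16,381 − 1,925 abstaining = 14,456); 2/3 of 14456 = 9637.33, rounded up to 9638, so 9,638 needed; 14,423 in favor. Satisfied.

Valid — all requirements satisfied.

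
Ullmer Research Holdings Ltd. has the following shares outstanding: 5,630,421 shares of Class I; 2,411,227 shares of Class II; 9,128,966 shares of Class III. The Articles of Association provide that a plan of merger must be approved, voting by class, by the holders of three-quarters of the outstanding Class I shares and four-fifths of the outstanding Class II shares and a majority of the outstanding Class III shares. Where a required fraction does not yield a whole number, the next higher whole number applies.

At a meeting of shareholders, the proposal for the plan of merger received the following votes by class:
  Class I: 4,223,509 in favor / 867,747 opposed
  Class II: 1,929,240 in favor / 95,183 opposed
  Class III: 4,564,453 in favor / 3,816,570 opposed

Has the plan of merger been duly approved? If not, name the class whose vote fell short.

Class I: 3/4 of 5630421 = 4222815.75, rounded up to 4222816; 4,222,816 required, 4,223,509 in favor — approved.
Class II: 4/5 of 2411227 = 1928981.60, rounded up to 1928982; 1,928,982 required, 1,929,240 in favor — approved.
Class III: a majority of 9128966 is 4564484; 4,564,484 required, 4,564,453 in favor — not approved.

Not approved — the Class III shares did not give the required vote.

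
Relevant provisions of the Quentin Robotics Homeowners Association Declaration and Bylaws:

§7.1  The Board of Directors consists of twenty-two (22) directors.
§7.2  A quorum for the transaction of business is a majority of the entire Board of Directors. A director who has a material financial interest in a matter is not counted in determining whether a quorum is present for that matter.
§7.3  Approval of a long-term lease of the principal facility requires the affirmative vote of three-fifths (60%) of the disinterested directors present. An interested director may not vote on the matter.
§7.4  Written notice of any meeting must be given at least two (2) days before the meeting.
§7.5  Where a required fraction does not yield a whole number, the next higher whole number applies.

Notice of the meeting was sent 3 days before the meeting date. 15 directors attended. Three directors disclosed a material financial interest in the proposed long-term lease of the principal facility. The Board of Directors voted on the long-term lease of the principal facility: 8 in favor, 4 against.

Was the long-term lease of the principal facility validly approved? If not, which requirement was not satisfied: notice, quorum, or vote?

Notice: 3 days given; 2 required (3 ≥ 2). Satisfied.
Quorum: 15 present, but the 3 interested directors do not count, leaving 12. Quorum is 12. Satisfied.
Vote: the long-term lease of the principal facility requires three-fifths of the disinterested directors present (15 − 3 = 12). 3/5 of 12 = 7.20, rounded up to 8, so 8 affirmative votes are needed; 8 voted in favor. Satisfied.

Valid — all requirements satisfied.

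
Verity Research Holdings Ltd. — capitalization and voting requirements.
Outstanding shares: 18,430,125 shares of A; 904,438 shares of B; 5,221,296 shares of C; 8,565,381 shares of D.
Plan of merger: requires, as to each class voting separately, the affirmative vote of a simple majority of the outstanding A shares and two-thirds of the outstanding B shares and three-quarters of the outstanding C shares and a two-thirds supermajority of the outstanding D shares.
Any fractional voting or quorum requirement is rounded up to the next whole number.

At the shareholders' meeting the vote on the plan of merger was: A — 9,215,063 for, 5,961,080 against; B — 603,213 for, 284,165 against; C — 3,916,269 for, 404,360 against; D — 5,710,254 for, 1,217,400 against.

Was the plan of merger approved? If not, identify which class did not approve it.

A: a majority of 18430125 is 9215063; 9,215,063 required, 9,215,063 in favor — approved.
B: 2/3 of 904438 = 602958.67, rounded up to 602959; 602,959 required, 603,213 in favor — approved.
C: 3/4 of 5221296 = 3915972; 3,915,972 required, 3,916,269 in favor — approved.
D: 2/3 of 8565381 = 5710254; 5,710,254 required, 5,710,254 in favor — approved.

Approved — every class gave the required vote.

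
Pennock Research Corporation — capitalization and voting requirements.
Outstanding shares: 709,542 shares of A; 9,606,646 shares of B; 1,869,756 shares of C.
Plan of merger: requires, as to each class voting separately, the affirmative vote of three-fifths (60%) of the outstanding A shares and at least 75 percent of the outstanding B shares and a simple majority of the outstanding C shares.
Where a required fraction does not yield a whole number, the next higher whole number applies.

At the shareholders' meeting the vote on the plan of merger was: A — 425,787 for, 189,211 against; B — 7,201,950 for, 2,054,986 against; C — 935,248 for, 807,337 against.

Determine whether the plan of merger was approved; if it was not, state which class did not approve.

A: 3/5 of 709542 = 425725.20, rounded up to 425726; 425,726 required, 425,787 in favor — approved.
B: 3/4 of 9606646 = 7204984.50, rounded up to 7204985; 7,204,985 required, 7,201,950 in favor — not approved.
C: a majority of 1869756 is 934879; 934,879 required, 935,248 in favor — approved.

Not approved — the B shares did not give the required vote.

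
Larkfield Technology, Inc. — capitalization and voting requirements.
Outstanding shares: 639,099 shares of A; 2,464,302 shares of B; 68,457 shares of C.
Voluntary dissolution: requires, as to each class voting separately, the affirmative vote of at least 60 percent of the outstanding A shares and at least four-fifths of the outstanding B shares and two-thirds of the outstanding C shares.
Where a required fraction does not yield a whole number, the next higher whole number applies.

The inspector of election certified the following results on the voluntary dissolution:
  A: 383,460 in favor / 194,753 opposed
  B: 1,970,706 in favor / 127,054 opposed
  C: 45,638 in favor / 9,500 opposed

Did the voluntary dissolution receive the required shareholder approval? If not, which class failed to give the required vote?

A: 3/5 of 639099 = 383459.40, rounded up to 383460; 383,460 required, 383,460 in favor — approved.
B: 4/5 of 2464302 = 1971441.60, rounded up to 1971442; 1,971,442 required, 1,970,706 in favor — not approved.
C: 2/3 of 68457 = 45638; 45,638 required, 45,638 in favor — approved.

Not approved — the B shares did not give the required vote.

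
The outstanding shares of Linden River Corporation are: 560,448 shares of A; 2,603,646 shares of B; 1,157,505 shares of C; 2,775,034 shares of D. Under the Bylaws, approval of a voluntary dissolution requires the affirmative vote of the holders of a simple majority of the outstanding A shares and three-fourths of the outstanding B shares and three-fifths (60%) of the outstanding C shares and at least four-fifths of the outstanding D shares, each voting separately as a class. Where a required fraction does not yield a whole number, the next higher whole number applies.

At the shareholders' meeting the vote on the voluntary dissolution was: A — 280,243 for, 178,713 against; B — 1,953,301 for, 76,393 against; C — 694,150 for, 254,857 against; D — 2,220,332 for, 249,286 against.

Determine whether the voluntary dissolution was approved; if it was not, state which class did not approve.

A: a majority of 560448 is 280225; 280,225 required, 280,243 in favor — approved.
B: 3/4 of 2603646 = 1952734.50, rounded up to 1952735; 1,952,735 required, 1,953,301 in favor — approved.
C: 3/5 of 1157505 = 694503; 694,503 required, 694,150 in favor — not approved.
D: 4/5 of 2775034 = 2220027.20, rounded up to 2220028; 2,220,028 required, 2,220,332 in favor — approved.

Not approved — the C shares did not give the required vote.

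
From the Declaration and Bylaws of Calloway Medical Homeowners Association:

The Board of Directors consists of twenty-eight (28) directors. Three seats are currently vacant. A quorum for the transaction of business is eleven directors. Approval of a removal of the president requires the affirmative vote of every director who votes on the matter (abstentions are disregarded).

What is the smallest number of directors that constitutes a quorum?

11

The quorum is fixed at 11.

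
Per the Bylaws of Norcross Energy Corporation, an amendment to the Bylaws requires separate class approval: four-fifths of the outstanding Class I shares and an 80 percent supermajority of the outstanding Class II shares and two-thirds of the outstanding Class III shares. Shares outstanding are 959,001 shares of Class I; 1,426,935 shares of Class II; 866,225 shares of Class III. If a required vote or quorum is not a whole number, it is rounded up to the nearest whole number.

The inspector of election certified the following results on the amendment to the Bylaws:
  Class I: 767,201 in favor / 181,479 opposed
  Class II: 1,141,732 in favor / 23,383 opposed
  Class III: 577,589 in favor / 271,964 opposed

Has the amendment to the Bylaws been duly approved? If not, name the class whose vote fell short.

Approved — every class gave the required vote.

Class I: 4/5 of 959001 = 767200.80, rounded up to 767201; 767,201 required, 767,201 in favor — approved.
Class II: 4/5 of 1426935 = 1141548; 1,141,548 required, 1,141,732 in favor — approved.
Class III: 2/3 of 866225 = 577483.33, rounded up to 577484; 577,484 required, 577,589 in favor — approved.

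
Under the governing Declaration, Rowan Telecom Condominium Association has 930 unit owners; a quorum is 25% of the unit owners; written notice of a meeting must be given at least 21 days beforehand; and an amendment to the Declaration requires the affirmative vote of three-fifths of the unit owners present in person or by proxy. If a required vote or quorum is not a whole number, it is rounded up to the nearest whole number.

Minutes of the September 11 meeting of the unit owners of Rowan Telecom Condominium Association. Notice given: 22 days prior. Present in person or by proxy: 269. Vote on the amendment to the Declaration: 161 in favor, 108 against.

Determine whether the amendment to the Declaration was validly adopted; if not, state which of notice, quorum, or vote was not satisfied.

Notice: 22 days given; 21 required. Satisfied.
Quorum: 25% of 930 = 232.50, rounded up to 233; 269 present. Satisfied.
Vote: requires three-fifths of those present (269); 3/5 of 269 = 161.40, rounded up to 162, so 162 needed; 161 in favor. Not satisfied.

Invalid — vote requirement not satisfied.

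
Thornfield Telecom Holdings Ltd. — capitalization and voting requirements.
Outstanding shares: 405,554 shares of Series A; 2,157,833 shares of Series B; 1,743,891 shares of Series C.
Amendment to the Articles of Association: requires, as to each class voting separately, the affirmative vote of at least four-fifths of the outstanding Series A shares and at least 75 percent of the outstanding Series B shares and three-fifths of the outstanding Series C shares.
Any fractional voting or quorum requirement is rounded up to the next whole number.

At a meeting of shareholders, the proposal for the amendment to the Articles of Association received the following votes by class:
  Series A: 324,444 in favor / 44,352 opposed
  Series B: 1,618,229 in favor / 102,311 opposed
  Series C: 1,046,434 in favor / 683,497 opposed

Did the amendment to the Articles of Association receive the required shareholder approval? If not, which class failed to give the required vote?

Not approved — the Series B shares did not give the required vote.

Series A: 4/5 of 405554 = 324443.20, rounded up to 324444; 324,444 required, 324,444 in favor — approved.
Series B: 3/4 of 2157833 = 1618374.75, rounded up to 1618375; 1,618,375 required, 1,618,229 in favor — not approved.
Series C: 3/5 of 1743891 = 1046334.60, rounded up to 1046335; 1,046,335 required, 1,046,434 in favor — approved.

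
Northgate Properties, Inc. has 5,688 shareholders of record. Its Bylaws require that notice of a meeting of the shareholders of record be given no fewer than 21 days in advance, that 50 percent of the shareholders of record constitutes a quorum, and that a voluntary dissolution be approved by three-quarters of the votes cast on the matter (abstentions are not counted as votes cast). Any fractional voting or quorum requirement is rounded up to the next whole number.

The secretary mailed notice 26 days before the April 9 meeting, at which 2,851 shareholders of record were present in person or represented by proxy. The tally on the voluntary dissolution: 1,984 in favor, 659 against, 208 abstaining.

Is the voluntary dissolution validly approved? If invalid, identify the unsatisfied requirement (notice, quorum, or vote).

Notice: 26 days given; 21 required. Satisfied.
Quorum: 50% of 5,688 = 2,844; 2,851 present. Satisfied.
Vote: requires three-fourths of the votes cast (2,851 − 208 abstaining = 2,643); 3/4 of 2643 = 1982.25, rounded up to 1983, so 1,983 needed; 1,984 in favor. Satisfied.

Valid — all requirements satisfied.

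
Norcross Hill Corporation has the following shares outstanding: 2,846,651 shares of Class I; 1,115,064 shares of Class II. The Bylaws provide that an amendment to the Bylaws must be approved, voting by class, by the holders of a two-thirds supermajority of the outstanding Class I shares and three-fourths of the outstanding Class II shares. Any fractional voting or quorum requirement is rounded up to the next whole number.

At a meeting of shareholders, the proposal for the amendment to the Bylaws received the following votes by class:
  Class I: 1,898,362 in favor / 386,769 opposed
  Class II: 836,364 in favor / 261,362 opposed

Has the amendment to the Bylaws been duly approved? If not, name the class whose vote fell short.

Class I: 2/3 of 2846651 = 1897767.33, rounded up to 1897768; 1,897,768 required, 1,898,362 in favor — approved.
Class II: 3/4 of 1115064 = 836298; 836,298 required, 836,364 in favor — approved.

Approved — every class gave the required vote.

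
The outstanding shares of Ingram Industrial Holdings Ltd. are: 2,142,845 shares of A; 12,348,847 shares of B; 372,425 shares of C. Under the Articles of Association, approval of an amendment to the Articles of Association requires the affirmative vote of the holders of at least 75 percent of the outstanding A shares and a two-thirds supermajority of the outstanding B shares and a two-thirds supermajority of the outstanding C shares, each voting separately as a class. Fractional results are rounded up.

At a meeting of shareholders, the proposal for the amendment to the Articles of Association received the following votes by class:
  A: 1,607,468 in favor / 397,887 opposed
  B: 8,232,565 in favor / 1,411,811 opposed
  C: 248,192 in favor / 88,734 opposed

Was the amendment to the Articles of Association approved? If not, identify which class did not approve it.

Not approved — the C shares did not give the required vote.

A: 3/4 of 2142845 = 1607133.75, rounded up to 1607134; 1,607,134 required, 1,607,468 in favor — approved.
B: 2/3 of 12348847 = 8232564.67, rounded up to 8232565; 8,232,565 required, 8,232,565 in favor — approved.
C: 2/3 of 372425 = 248283.33, rounded up to 248284; 248,284 required, 248,192 in favor — not approved.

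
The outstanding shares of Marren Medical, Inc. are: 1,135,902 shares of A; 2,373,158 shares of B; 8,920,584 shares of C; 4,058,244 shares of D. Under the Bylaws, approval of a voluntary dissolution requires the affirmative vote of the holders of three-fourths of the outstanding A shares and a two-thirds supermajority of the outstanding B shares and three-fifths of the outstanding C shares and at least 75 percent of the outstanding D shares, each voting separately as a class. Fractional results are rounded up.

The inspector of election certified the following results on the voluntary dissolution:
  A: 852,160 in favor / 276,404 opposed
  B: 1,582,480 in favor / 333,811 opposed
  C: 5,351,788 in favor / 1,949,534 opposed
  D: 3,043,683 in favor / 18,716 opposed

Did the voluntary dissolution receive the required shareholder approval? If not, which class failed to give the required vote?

A: 3/4 of 1135902 = 851926.50, rounded up to 851927; 851,927 required, 852,160 in favor — approved.
B: 2/3 of 2373158 = 1582105.33, rounded up to 1582106; 1,582,106 required, 1,582,480 in favor — approved.
C: 3/5 of 8920584 = 5352350.40, rounded up to 5352351; 5,352,351 required, 5,351,788 in favor — not approved.
D: 3/4 of 4058244 = 3043683; 3,043,683 required, 3,043,683 in favor — approved.

Not approved — the C shares did not give the required vote.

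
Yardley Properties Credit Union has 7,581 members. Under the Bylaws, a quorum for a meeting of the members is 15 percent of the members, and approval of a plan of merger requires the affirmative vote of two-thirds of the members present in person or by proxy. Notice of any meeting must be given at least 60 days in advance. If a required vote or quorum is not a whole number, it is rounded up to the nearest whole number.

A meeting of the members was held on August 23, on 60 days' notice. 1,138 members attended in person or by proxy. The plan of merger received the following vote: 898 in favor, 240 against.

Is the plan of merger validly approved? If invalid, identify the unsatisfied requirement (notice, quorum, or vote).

Notice: 60 days given; 60 required. Satisfied.
Quorum: 15% of 7,581 = 1,137.15, rounded up to 1,138; 1,138 present. Satisfied.
Vote: requires two-thirds of those present (1,138); 2/3 of 1138 = 758.67, rounded up to 759, so 759 needed; 898 in favor. Satisfied.

Valid — all requirements satisfied.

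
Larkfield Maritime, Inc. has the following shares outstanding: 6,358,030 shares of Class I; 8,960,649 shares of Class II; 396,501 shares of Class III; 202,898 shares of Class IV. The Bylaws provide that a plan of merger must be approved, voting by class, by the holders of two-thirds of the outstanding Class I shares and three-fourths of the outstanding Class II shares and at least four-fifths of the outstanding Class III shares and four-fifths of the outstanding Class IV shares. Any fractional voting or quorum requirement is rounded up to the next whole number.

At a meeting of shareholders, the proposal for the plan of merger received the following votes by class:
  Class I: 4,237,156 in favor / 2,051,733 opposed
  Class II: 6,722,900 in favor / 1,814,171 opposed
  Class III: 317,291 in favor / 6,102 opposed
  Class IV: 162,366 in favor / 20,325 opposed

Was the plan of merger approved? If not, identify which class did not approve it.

Not approved — the Class I shares did not give the required vote.

Class I: 2/3 of 6358030 = 4238686.67, rounded up to 4238687; 4,238,687 required, 4,237,156 in favor — not approved.
Class II: 3/4 of 8960649 = 6720486.75, rounded up to 6720487; 6,720,487 required, 6,722,900 in favor — approved.
Class III: 4/5 of 396501 = 317200.80, rounded up to 317201; 317,201 required, 317,291 in favor — approved.
Class IV: 4/5 of 202898 = 162318.40, rounded up to 162319; 162,319 required, 162,366 in favor — approved.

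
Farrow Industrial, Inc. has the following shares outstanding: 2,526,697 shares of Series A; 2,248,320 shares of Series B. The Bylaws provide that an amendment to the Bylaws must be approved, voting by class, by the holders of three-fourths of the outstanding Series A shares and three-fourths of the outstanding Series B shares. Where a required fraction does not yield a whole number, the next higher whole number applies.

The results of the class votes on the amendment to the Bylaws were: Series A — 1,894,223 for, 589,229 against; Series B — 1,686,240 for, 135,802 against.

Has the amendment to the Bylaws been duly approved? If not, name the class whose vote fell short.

Series A: 3/4 of 2526697 = 1895022.75, rounded up to 1895023; 1,895,023 required, 1,894,223 in favor — not approved.
Series B: 3/4 of 2248320 = 1686240; 1,686,240 required, 1,686,240 in favor — approved.

Not approved — the Series A shares did not give the required vote.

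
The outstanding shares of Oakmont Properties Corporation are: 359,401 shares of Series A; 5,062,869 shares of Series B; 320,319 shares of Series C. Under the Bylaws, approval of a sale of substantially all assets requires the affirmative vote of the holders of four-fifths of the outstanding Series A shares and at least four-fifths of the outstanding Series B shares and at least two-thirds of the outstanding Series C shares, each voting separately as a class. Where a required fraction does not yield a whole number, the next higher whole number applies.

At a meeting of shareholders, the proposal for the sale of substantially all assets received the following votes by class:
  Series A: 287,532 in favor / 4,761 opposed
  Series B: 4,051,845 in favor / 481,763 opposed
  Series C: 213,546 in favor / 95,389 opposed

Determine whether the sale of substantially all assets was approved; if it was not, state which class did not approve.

Approved — every class gave the required vote.

Series A: 4/5 of 359401 = 287520.80, rounded up to 287521; 287,521 required, 287,532 in favor — approved.
Series B: 4/5 of 5062869 = 4050295.20, rounded up to 4050296; 4,050,296 required, 4,051,845 in favor — approved.
Series C: 2/3 of 320319 = 213546; 213,546 required, 213,546 in favor — approved.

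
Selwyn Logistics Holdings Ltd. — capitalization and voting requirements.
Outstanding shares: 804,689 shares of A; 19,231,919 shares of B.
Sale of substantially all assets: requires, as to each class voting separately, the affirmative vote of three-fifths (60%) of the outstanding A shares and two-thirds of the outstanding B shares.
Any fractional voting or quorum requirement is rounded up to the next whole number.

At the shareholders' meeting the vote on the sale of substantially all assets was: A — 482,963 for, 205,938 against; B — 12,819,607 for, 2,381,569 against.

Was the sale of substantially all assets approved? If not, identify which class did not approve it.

Not approved — the B shares did not give the required vote.

A: 3/5 of 804689 = 482813.40, rounded up to 482814; 482,814 required, 482,963 in favor — approved.
B: 2/3 of 19231919 = 12821279.33, rounded up to 12821280; 12,821,280 required, 12,819,607 in favor — not approved.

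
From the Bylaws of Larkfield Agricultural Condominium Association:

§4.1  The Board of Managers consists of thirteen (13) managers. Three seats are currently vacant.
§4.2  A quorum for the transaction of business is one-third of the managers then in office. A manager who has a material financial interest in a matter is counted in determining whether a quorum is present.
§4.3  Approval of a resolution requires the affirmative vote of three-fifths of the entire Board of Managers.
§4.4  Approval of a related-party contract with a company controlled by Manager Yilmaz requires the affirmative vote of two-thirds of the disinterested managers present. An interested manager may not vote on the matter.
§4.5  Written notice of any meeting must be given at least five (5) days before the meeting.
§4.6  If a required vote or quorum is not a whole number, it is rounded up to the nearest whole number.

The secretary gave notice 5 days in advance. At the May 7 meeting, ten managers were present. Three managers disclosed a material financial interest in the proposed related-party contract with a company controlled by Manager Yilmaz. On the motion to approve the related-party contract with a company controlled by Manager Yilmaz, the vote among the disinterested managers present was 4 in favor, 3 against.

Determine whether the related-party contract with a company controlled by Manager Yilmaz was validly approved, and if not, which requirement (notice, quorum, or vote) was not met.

Invalid — vote requirement not satisfied.

Notice: 5 days given; 5 required (5 ≥ 5). Satisfied.
Quorum: 10 present (interested managers count toward quorum); quorum is 4. Satisfied.
Vote: the related-party contract with a company controlled by Manager Yilmaz requires two-thirds of the disinterested managers present (10 − 3 = 7). 2/3 of 7 = 4.67, rounded up to 5, so 5 affirmative votes are needed; 4 voted in favor. Not satisfied.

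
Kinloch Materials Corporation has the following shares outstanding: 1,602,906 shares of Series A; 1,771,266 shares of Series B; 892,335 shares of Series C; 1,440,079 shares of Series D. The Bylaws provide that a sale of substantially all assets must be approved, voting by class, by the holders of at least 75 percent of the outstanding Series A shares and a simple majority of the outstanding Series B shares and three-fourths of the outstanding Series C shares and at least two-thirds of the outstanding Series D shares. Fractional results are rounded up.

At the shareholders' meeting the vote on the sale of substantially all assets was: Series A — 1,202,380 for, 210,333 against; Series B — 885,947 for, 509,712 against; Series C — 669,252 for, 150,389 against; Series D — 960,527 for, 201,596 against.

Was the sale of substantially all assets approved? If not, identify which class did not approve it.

Series A: 3/4 of 1602906 = 1202179.50, rounded up to 1202180; 1,202,180 required, 1,202,380 in favor — approved.
Series B: a majority of 1771266 is 885634; 885,634 required, 885,947 in favor — approved.
Series C: 3/4 of 892335 = 669251.25, rounded up to 669252; 669,252 required, 669,252 in favor — approved.
Series D: 2/3 of 1440079 = 960052.67, rounded up to 960053; 960,053 required, 960,527 in favor — approved.

Approved — every class gave the required vote.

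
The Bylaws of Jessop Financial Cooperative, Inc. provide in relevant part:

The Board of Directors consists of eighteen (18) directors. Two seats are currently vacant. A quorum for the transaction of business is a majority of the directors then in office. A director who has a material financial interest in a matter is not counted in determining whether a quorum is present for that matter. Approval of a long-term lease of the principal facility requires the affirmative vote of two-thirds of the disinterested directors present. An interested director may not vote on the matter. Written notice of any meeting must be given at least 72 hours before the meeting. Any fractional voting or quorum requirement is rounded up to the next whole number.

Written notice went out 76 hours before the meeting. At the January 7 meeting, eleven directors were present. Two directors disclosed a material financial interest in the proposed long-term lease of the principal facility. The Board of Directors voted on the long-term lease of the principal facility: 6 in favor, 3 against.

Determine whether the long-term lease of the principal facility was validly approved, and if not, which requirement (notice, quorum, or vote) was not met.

Valid — all requirements satisfied.

Notice: 76 hours given; 72 required (76 ≥ 72). Satisfied.
Quorum: 11 present, but the 2 interested directors do not count, leaving 9. Quorum is 9. Satisfied.
Vote: the long-term lease of the principal facility requires two-thirds of the disinterested directors present (11 − 2 = 9). 2/3 of 9 = 6, so 6 affirmative votes are needed; 6 voted in favor. Satisfied.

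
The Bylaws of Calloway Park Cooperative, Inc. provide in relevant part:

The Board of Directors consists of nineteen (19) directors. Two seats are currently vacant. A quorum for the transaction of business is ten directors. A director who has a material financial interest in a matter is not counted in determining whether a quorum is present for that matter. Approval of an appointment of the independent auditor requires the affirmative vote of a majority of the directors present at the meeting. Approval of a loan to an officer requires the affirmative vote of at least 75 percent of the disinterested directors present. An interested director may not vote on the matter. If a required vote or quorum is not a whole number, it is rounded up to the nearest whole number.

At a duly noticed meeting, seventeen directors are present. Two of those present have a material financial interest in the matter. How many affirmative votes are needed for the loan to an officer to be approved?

The loan to an officer requires three-fourths of the disinterested directors present (17 − 2 = 15).
3/4 of 15 = 11.25, rounded up to 12.

12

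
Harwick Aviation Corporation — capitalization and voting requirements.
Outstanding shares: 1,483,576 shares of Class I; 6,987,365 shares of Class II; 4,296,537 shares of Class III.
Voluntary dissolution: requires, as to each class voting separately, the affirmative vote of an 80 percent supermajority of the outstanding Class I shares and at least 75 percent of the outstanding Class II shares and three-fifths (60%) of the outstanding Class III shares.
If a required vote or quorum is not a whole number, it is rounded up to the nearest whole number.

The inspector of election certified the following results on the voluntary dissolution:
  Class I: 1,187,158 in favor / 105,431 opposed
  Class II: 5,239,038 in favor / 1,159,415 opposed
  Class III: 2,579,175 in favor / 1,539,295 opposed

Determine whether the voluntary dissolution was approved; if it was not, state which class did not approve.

Class I: 4/5 of 1483576 = 1186860.80, rounded up to 1186861; 1,186,861 required, 1,187,158 in favor — approved.
Class II: 3/4 of 6987365 = 5240523.75, rounded up to 5240524; 5,240,524 required, 5,239,038 in favor — not approved.
Class III: 3/5 of 4296537 = 2577922.20, rounded up to 2577923; 2,577,923 required, 2,579,175 in favor — approved.

Not approved — the Class II shares did not give the required vote.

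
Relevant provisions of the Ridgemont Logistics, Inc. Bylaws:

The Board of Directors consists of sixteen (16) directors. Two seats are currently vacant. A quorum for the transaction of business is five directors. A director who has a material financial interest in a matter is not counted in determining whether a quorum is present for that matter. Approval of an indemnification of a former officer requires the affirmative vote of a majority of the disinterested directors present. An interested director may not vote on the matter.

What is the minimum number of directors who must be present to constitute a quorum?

5

The quorum is fixed at 5.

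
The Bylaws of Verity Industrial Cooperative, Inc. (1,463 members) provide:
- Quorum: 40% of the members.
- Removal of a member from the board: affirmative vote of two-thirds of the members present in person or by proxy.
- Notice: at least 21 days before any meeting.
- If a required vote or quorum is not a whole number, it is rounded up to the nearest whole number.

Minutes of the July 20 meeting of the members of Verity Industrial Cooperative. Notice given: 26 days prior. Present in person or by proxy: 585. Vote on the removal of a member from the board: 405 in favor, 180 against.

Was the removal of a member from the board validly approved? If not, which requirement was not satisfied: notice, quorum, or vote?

Invalid — quorum requirement not satisfied.

Notice: 26 days given; 21 required. Satisfied.
Quorum: 40% of 1,463 = 585.20, rounded up to 586; 585 present. Not satisfied.
Vote: requires two-thirds of those present (585); 2/3 of 585 = 390, so 390 needed; 405 in favor. Satisfied.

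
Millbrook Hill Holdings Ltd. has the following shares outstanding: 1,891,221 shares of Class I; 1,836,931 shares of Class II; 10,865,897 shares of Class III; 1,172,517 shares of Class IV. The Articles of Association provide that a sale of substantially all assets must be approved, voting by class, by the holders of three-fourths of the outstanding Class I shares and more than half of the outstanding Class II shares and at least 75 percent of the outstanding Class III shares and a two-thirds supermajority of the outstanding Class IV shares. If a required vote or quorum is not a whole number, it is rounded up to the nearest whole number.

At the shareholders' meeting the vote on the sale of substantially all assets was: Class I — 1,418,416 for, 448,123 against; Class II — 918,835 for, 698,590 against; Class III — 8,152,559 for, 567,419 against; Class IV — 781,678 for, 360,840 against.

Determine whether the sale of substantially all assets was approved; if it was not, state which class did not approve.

Class I: 3/4 of 1891221 = 1418415.75, rounded up to 1418416; 1,418,416 required, 1,418,416 in favor — approved.
Class II: a majority of 1836931 is 918466; 918,466 required, 918,835 in favor — approved.
Class III: 3/4 of 10865897 = 8149422.75, rounded up to 8149423; 8,149,423 required, 8,152,559 in favor — approved.
Class IV: 2/3 of 1172517 = 781678; 781,678 required, 781,678 in favor — approved.

Approved — every class gave the required vote.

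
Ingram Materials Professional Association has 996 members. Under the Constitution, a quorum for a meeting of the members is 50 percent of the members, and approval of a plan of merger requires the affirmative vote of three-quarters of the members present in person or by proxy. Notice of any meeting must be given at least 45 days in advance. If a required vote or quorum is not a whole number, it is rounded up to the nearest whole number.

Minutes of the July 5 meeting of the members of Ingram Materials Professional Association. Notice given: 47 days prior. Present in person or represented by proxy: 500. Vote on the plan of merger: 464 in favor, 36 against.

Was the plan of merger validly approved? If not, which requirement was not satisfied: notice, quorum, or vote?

Valid — all requirements satisfied.

Notice: 47 days given; 45 required. Satisfied.
Quorum: 50% of 996 = 498; 500 present. Satisfied.
Vote: requires three-fourths of those present (500); 3/4 of 500 = 375, so 375 needed; 464 in favor. Satisfied.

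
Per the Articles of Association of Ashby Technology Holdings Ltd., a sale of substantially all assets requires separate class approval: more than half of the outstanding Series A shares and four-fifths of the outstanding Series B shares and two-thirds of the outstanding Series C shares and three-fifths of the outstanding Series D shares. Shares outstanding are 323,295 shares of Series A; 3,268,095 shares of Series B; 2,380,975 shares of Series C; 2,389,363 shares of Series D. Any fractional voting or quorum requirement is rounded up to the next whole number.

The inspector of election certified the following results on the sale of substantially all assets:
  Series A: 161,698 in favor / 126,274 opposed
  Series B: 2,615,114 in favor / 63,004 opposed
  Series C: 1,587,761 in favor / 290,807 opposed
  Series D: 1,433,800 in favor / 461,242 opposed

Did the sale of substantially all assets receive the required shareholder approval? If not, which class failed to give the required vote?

Series A: a majority of 323295 is 161648; 161,648 required, 161,698 in favor — approved.
Series B: 4/5 of 3268095 = 2614476; 2,614,476 required, 2,615,114 in favor — approved.
Series C: 2/3 of 2380975 = 1587316.67, rounded up to 1587317; 1,587,317 required, 1,587,761 in favor — approved.
Series D: 3/5 of 2389363 = 1433617.80, rounded up to 1433618; 1,433,618 required, 1,433,800 in favor — approved.

Approved — every class gave the required vote.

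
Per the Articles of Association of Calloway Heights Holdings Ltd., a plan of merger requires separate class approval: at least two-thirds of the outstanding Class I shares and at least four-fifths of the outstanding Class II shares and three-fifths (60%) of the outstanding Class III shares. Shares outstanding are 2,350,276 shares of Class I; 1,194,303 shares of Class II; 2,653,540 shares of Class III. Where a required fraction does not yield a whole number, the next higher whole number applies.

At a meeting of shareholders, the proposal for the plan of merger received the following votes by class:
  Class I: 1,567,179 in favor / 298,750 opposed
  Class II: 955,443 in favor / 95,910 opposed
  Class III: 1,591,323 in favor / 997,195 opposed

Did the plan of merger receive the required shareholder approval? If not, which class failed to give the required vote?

Class I: 2/3 of 2350276 = 1566850.67, rounded up to 1566851; 1,566,851 required, 1,567,179 in favor — approved.
Class II: 4/5 of 1194303 = 955442.40, rounded up to 955443; 955,443 required, 955,443 in favor — approved.
Class III: 3/5 of 2653540 = 1592124; 1,592,124 required, 1,591,323 in favor — not approved.

Not approved — the Class III shares did not give the required vote.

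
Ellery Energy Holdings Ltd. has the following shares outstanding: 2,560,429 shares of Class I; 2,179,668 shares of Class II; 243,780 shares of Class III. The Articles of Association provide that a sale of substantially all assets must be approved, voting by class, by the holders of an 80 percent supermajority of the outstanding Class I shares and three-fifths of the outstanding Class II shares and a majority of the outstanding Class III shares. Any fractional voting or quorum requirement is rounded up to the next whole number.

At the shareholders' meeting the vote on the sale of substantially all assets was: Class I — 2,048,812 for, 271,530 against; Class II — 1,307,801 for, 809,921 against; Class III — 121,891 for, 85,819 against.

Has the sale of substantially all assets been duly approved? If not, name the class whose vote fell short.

Approved — every class gave the required vote.

Class I: 4/5 of 2560429 = 2048343.20, rounded up to 2048344; 2,048,344 required, 2,048,812 in favor — approved.
Class II: 3/5 of 2179668 = 1307800.80, rounded up to 1307801; 1,307,801 required, 1,307,801 in favor — approved.
Class III: a majority of 243780 is 121891; 121,891 required, 121,891 in favor — approved.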